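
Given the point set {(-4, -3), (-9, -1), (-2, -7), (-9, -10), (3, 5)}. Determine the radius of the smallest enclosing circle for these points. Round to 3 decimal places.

9.605

By Welzl's lemma the MEC is supported by two points (diametrically opposite) or three points (on a circumcircle).
The farthest pair is (-9, -10)–(3, 5) with squared distance 369. The circle on this segment as diameter has centre (-3, -2.5) and r² = 369/4 = 92.25.
Check (-4, -3): distance² to centre = 1.25 ≤ 92.25, so it lies inside.
All remaining points lie in this disk, and no smaller disk contains both endpoints, so this is the minimum enclosing circle.
r = √(92.25) ≈ 9.605.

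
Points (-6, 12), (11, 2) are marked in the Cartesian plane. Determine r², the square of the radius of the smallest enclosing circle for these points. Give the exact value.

97.25

The smallest circle enclosing two points has them as diameter endpoints.
Centre = midpoint = (2.5, 7); r² = |(-6, 12)−(11, 2)|²/4 = 389/4 = 97.25.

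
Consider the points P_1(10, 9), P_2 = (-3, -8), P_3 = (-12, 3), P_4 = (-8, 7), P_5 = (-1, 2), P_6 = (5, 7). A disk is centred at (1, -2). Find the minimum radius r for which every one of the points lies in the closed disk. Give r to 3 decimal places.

14.213

The required radius is the distance from (1, -2) to the farthest point.
Squared distances: 202, 52, 194, 162, 20, 97.
Maximum is 202, attained at P_1.
r = √202 ≈ 14.213.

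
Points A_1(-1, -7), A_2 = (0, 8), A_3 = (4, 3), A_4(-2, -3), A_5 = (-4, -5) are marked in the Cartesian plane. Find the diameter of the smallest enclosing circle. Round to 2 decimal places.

15.03

The minimum enclosing circle of a finite set is fixed by two of the points (as a diameter) or three (as a circumcircle).
The farthest pair is A_1–A_2 with squared distance 226. The circle on this segment as diameter has centre (-0.5, 0.5) and r² = 226/4 = 56.5.
Check A_3: distance² to centre = 26.5 ≤ 56.5, so it lies inside.
All remaining points lie in this disk, and no smaller disk contains both endpoints, so this is the minimum enclosing circle.
Diameter = 2r = 2√(56.5) ≈ 15.03.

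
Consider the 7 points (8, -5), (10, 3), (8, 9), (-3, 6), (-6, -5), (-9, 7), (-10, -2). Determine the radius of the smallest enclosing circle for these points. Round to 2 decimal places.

10.69

By Welzl's lemma the MEC is supported by two points (diametrically opposite) or three points (on a circumcircle).
The minimum enclosing circle is determined by three boundary points: (8, -5), (8, 9), (-10, -2).
Their circumcentre is (-1/12, 2) with r² = 16465/144.
The farthest remaining point (-9, 7) is at distance² 15049/144 ≤ 16465/144.
r = √(16465/144) ≈ 10.69.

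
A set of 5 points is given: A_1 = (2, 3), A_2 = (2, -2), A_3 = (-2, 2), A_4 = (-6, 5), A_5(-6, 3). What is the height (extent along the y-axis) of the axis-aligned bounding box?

max y = 5, min y = -2, so height = 7.

7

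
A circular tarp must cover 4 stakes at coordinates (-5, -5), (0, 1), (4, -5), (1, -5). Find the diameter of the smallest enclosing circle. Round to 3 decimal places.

A smallest enclosing disk is always determined by at most three of the input points on its boundary.
The minimum enclosing circle is determined by three boundary points: (-5, -5), (0, 1), (4, -5).
Their circumcentre is (-0.5, -11/3) with r² = 793/36.
The farthest remaining point (1, -5) is at distance² 145/36 ≤ 793/36.
Diameter = 2r = 2√(793/36) ≈ 9.387.

9.387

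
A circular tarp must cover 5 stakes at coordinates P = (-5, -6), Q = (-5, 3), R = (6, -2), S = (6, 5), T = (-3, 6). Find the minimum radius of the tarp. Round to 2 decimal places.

7.78

A smallest enclosing disk is always determined by at most three of the input points on its boundary.
The farthest pair is P–S with squared distance 242. The circle on this segment as diameter has centre (0.5, -0.5) and r² = 242/4 = 60.5.
Check Q: distance² to centre = 42.5 ≤ 60.5, so it lies inside.
All remaining points lie in this disk, and no smaller disk contains both endpoints, so this is the minimum enclosing circle.
r = √(60.5) ≈ 7.78.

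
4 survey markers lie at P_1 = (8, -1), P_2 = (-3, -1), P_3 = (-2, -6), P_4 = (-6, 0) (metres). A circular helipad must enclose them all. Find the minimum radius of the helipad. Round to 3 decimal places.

7.018

A smallest enclosing disk is always determined by at most three of the input points on its boundary.
The farthest pair is P_1–P_4 with squared distance 197. The circle on this segment as diameter has centre (1, -0.5) and r² = 197/4 = 49.25.
Check P_2: distance² to centre = 16.25 ≤ 49.25, so it lies inside.
All remaining points lie in this disk, and no smaller disk contains both endpoints, so this is the minimum enclosing circle.
r = √(49.25) ≈ 7.018.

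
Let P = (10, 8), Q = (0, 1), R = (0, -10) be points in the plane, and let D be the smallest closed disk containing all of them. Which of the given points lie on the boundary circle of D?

P, R

Side lengths²: PQ² = 149, PR² = 424, QR² = 121.
Since PR² = 424 ≥ 149 + 121 = 270, the angle opposite PR is not acute, so the smallest enclosing circle has PR as diameter.
Centre = midpoint of PR = (5, -1), r² = 424/4 = 106.
The points at distance exactly r from the centre are P, R — 2 points.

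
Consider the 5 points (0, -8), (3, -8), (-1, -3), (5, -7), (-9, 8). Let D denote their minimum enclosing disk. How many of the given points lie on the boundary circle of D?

2

By Welzl's lemma the MEC is supported by two points (diametrically opposite) or three points (on a circumcircle).
The farthest pair is (5, -7)–(-9, 8) with squared distance 421. The circle on this segment as diameter has centre (-2, 0.5) and r² = 421/4 = 105.25.
Check (0, -8): distance² to centre = 76.25 ≤ 105.25, so it lies inside.
All remaining points lie in this disk, and no smaller disk contains both endpoints, so this is the minimum enclosing circle.
The points at distance exactly r from the centre are (5, -7), (-9, 8) — 2 points.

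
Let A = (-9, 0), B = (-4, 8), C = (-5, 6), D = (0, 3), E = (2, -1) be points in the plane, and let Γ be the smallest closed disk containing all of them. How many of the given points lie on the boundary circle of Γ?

3

The minimum enclosing circle is determined by three boundary points: A, B, E.
Their circumcentre is (-203/62, 123/62) with r² = 70577/1922.
The farthest remaining point C is at distance² 36725/1922 ≤ 70577/1922.
The points at distance exactly r from the centre are A, B, E — 3 points.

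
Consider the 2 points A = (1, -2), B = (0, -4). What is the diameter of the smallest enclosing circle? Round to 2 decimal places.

The smallest circle enclosing two points has them as diameter endpoints.
Centre = midpoint = (0.5, -3); r² = |AB|²/4 = 5/4 = 1.25.
Diameter = 2r = 2√(1.25) ≈ 2.24.

2.24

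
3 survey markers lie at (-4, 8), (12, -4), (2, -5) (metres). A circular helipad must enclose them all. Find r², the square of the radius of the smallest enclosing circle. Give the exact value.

100

Call the three points A, B, C in the order given.
Side lengths²: AB² = 400, AC² = 205, BC² = 101.
Since AB² = 400 ≥ 205 + 101 = 306, the angle opposite AB is not acute, so the smallest enclosing circle has AB as diameter.
Centre = midpoint of AB = (4, 2), r² = 400/4 = 100.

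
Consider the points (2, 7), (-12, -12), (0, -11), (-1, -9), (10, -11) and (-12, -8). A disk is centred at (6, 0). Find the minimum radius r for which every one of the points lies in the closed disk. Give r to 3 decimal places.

The required radius is the distance from (6, 0) to the farthest point.
Squared distances: 65, 468, 157, 130, 137, 388.
Maximum is 468, attained at (-12, -12).
r = √468 ≈ 21.633.

21.633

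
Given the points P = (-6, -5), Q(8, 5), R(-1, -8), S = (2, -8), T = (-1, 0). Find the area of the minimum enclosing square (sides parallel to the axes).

The bounding box has width 14 and height 13.
An axis-aligned square enclosing the set must have side ≥ max(width, height).
So the minimum side is max(14, 13) = 14.
Area = 14² = 196.

196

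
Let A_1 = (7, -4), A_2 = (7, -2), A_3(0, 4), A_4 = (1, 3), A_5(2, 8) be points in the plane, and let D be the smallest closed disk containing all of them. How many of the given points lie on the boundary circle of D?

2

The farthest pair is A_1–A_5 with squared distance 169. The circle on this segment as diameter has centre (4.5, 2) and r² = 169/4 = 42.25.
Check A_2: distance² to centre = 22.25 ≤ 42.25, so it lies inside.
All remaining points lie in this disk, and no smaller disk contains both endpoints, so this is the minimum enclosing circle.
The points at distance exactly r from the centre are A_1, A_5 — 2 points.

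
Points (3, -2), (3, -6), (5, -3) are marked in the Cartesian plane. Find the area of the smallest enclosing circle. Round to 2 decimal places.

Call the three points A, B, C in the order given.
Side lengths²: AB² = 16, AC² = 5, BC² = 13.
Since AB² = 16 < 13 + 5 = 18, the triangle is acute, so the smallest enclosing circle is the circumcircle.
Circumcentre = (3.25, -4), r² = 4.0625.
Area = π·r² = π·4.0625 ≈ 12.76.

12.76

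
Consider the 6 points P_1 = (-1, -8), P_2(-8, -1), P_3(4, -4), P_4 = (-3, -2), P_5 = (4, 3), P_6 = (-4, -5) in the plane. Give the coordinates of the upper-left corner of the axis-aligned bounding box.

x-range [-8, 4], y-range [-8, 3].
The upper-left corner is (-8, 3).

(-8, 3)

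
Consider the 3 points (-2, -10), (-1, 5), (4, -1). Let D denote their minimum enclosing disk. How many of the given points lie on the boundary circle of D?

Call the three points A, B, C in the order given.
Side lengths²: AB² = 226, AC² = 117, BC² = 61.
Since AB² = 226 ≥ 117 + 61 = 178, the angle opposite AB is not acute, so the smallest enclosing circle has AB as diameter.
Centre = midpoint of AB = (-1.5, -2.5), r² = 226/4 = 56.5.
The points at distance exactly r from the centre are (-2, -10), (-1, 5) — 2 points.

2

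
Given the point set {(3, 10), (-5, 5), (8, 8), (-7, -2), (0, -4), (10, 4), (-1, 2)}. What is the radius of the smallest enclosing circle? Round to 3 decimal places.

9.084

By Welzl's lemma the MEC is supported by two points (diametrically opposite) or three points (on a circumcircle).
The minimum enclosing circle is determined by three boundary points: (8, 8), (-7, -2), (10, 4).
Their circumcentre is (1.125, 2.0625) with r² = 82.51953125.
The farthest remaining point (3, 10) is at distance² 66.51953125 ≤ 82.51953125.
r = √(82.51953125) ≈ 9.084.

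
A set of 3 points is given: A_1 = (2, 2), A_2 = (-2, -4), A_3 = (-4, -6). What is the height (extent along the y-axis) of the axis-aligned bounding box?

max y = 2, min y = -6, so height = 8.

8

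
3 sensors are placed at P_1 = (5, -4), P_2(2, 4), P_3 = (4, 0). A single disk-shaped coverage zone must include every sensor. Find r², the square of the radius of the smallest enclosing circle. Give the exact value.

Side lengths²: P_1P_2² = 73, P_1P_3² = 17, P_2P_3² = 20.
Since P_1P_2² = 73 ≥ 20 + 17 = 37, the angle opposite P_1P_2 is not acute, so the smallest enclosing circle has P_1P_2 as diameter.
Centre = midpoint of P_1P_2 = (3.5, 0), r² = 73/4 = 18.25.

18.25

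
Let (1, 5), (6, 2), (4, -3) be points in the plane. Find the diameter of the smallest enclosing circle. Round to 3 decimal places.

8.544

Call the three points A, B, C in the order given.
Side lengths²: AB² = 34, AC² = 73, BC² = 29.
Since AC² = 73 ≥ 34 + 29 = 63, the angle opposite AC is not acute, so the smallest enclosing circle has AC as diameter.
Centre = midpoint of AC = (2.5, 1), r² = 73/4 = 18.25.
Diameter = 2r = 2√(18.25) ≈ 8.544.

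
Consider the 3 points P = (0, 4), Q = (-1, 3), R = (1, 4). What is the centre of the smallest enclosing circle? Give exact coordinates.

(0, 3.5)

Side lengths²: PQ² = 2, PR² = 1, QR² = 5.
Since QR² = 5 ≥ 2 + 1 = 3, the angle opposite QR is not acute, so the smallest enclosing circle has QR as diameter.
Centre = midpoint of QR = (0, 3.5), r² = 5/4 = 1.25.
Centre = (0, 3.5).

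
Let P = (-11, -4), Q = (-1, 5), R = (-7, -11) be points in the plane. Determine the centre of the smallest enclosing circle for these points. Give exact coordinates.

Side lengths²: PQ² = 181, PR² = 65, QR² = 292.
Since QR² = 292 ≥ 181 + 65 = 246, the angle opposite QR is not acute, so the smallest enclosing circle has QR as diameter.
Centre = midpoint of QR = (-4, -3), r² = 292/4 = 73.
Centre = (-4, -3).

(-4, -3)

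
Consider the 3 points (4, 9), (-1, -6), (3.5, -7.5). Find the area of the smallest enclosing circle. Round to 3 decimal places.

Call the three points A, B, C in the order given.
Side lengths²: AB² = 250, AC² = 272.5, BC² = 22.5.
Since AC² = 272.5 ≥ 250 + 22.5 = 272.5, the angle opposite AC is not acute, so the smallest enclosing circle has AC as diameter.
Centre = midpoint of AC = (3.75, 0.75), r² = 272.5/4 = 68.125.
Area = π·r² = π·68.125 ≈ 214.021.

214.021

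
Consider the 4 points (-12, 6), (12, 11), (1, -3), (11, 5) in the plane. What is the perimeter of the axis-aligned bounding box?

76

Width = max x − min x = 12 − (-12) = 24.
Height = max y − min y = 11 − (-3) = 14.
Perimeter = 2(24 + 14) = 76.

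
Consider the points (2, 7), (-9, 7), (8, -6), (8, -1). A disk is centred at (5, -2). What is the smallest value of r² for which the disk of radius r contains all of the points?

277

The required radius is the distance from (5, -2) to the farthest point.
Squared distances: 90, 277, 25, 10.
Maximum is 277, attained at (-9, 7).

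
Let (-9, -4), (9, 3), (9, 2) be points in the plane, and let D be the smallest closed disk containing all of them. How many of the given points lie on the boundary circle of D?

Call the three points A, B, C in the order given.
Side lengths²: AB² = 373, AC² = 360, BC² = 1.
Since AB² = 373 ≥ 360 + 1 = 361, the angle opposite AB is not acute, so the smallest enclosing circle has AB as diameter.
Centre = midpoint of AB = (0, -0.5), r² = 373/4 = 93.25.
The points at distance exactly r from the centre are (-9, -4), (9, 3) — 2 points.

2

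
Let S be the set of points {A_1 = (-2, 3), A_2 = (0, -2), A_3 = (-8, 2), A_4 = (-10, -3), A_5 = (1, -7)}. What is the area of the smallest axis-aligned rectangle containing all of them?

110

x ranges over [-10, 1], width 11.
y ranges over [-7, 3], height 10.
Area = 11 × 10 = 110.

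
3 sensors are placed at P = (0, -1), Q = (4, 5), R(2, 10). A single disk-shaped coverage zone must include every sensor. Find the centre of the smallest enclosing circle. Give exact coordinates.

Side lengths²: PQ² = 52, PR² = 125, QR² = 29.
Since PR² = 125 ≥ 52 + 29 = 81, the angle opposite PR is not acute, so the smallest enclosing circle has PR as diameter.
Centre = midpoint of PR = (1, 4.5), r² = 125/4 = 31.25.
Centre = (1, 4.5).

(1, 4.5)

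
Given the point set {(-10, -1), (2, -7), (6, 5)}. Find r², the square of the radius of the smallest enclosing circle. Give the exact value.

3650/49

Call the three points A, B, C in the order given.
Side lengths²: AB² = 180, AC² = 292, BC² = 160.
Since AC² = 292 < 180 + 160 = 340, the triangle is acute, so the smallest enclosing circle is the circumcircle.
Circumcentre = (-11/7, 6/7), r² = 3650/49.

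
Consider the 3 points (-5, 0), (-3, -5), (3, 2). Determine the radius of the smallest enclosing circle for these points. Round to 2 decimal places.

4.65

Call the three points A, B, C in the order given.
Side lengths²: AB² = 29, AC² = 68, BC² = 85.
Since BC² = 85 < 68 + 29 = 97, the triangle is acute, so the smallest enclosing circle is the circumcircle.
Circumcentre = (-21/44, -12/11), r² = 41905/1936.
r = √(41905/1936) ≈ 4.65.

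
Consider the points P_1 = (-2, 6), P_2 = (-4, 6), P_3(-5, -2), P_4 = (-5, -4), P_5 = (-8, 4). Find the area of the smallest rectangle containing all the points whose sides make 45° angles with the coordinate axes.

In coordinates u = x + y, v = x − y the rectangle is axis-aligned; the map (x,y)→(u,v) scales areas by 2.
u-values: 4, 2, -7, -9, -4; range = 4 − (-9) = 13.
v-values: -8, -10, -3, -1, -12; range = -1 − (-12) = 11.
Area = (13 × 11) / 2 = 71.5.

71.5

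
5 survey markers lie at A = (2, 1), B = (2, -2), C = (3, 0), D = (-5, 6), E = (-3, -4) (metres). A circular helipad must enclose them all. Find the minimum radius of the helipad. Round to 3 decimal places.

5.407

The minimum enclosing circle is determined by three boundary points: C, D, E.
Their circumcentre is (-38/17, 23/17) with r² = 8450/289.
The farthest remaining point B is at distance² 8433/289 ≤ 8450/289.
r = √(8450/289) ≈ 5.407.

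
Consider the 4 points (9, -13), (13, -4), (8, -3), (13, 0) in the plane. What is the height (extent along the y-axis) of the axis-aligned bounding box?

13

max y = 0, min y = -13, so height = 13.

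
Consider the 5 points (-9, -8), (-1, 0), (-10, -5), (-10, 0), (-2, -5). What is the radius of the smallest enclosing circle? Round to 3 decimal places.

The minimum enclosing circle of a finite set is fixed by two of the points (as a diameter) or three (as a circumcircle).
The minimum enclosing circle is determined by three boundary points: (-9, -8), (-1, 0), (-10, 0).
Their circumcentre is (-5.5, -3.5) with r² = 32.5.
The farthest remaining point (-10, -5) is at distance² 22.5 ≤ 32.5.
r = √(32.5) ≈ 5.701.

5.701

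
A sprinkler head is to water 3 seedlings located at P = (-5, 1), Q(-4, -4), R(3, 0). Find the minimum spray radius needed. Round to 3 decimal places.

4.249

Side lengths²: PQ² = 26, PR² = 65, QR² = 65.
Since QR² = 65 < 65 + 26 = 91, the triangle is acute, so the smallest enclosing circle is the circumcircle.
Circumcentre = (-7/6, -5/6), r² = 325/18.
r = √(325/18) ≈ 4.249.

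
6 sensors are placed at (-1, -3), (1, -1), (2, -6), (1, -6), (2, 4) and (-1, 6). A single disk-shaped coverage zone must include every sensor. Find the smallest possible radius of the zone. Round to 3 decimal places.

6.185

By Welzl's lemma the MEC is supported by two points (diametrically opposite) or three points (on a circumcircle).
The farthest pair is (2, -6)–(-1, 6) with squared distance 153. The circle on this segment as diameter has centre (0.5, 0) and r² = 153/4 = 38.25.
Check (-1, -3): distance² to centre = 11.25 ≤ 38.25, so it lies inside.
All remaining points lie in this disk, and no smaller disk contains both endpoints, so this is the minimum enclosing circle.
r = √(38.25) ≈ 6.185.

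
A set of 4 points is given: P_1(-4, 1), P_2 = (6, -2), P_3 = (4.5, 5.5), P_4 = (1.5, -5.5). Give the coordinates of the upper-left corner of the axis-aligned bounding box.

(-4, 5.5)

x-range [-4, 6], y-range [-5.5, 5.5].
The upper-left corner is (-4, 5.5).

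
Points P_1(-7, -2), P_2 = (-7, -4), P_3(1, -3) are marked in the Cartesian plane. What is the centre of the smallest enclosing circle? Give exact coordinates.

Side lengths²: P_1P_2² = 4, P_1P_3² = 65, P_2P_3² = 65.
Since P_2P_3² = 65 < 65 + 4 = 69, the triangle is acute, so the smallest enclosing circle is the circumcircle.
Circumcentre = (-3.0625, -3), r² = 16.50390625.
Centre = (-3.0625, -3).

(-3.0625, -3)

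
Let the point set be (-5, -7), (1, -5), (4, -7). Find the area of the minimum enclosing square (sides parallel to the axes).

81

The bounding box has width 9 and height 2.
An axis-aligned square enclosing the set must have side ≥ max(width, height).
So the minimum side is max(9, 2) = 9.
Area = 9² = 81.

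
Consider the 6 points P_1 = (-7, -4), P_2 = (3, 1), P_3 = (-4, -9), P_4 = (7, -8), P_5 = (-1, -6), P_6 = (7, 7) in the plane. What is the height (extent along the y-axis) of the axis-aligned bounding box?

16

max y = 7, min y = -9, so height = 16.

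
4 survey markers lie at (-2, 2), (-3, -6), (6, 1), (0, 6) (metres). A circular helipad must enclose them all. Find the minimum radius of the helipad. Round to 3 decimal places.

A smallest enclosing disk is always determined by at most three of the input points on its boundary.
The minimum enclosing circle is determined by three boundary points: (-3, -6), (6, 1), (0, 6).
Their circumcentre is (-11/58, -19/58) with r² = 67405/1682.
The farthest remaining point (-2, 2) is at distance² 14625/1682 ≤ 67405/1682.
r = √(67405/1682) ≈ 6.330.

6.330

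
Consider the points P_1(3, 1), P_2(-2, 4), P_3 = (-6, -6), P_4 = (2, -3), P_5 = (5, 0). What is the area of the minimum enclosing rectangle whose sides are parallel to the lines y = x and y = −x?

93.5

In coordinates u = x + y, v = x − y the rectangle is axis-aligned; the map (x,y)→(u,v) scales areas by 2.
u-values: 4, 2, -12, -1, 5; range = 5 − (-12) = 17.
v-values: 2, -6, 0, 5, 5; range = 5 − (-6) = 11.
Area = (17 × 11) / 2 = 93.5.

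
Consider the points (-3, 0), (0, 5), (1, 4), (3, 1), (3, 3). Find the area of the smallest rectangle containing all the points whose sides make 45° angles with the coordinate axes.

31.5

In coordinates u = x + y, v = x − y the rectangle is axis-aligned; the map (x,y)→(u,v) scales areas by 2.
u-values: -3, 5, 5, 4, 6; range = 6 − (-3) = 9.
v-values: -3, -5, -3, 2, 0; range = 2 − (-5) = 7.
Area = (9 × 7) / 2 = 31.5.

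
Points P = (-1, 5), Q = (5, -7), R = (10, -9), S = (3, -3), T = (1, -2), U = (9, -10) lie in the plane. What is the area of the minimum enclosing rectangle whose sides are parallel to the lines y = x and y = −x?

In coordinates u = x + y, v = x − y the rectangle is axis-aligned; the map (x,y)→(u,v) scales areas by 2.
u-values: 4, -2, 1, 0, -1, -1; range = 4 − (-2) = 6.
v-values: -6, 12, 19, 6, 3, 19; range = 19 − (-6) = 25.
Area = (6 × 25) / 2 = 75.

75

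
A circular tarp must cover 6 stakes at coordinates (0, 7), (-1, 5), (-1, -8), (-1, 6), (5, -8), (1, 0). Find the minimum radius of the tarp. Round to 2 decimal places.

By Welzl's lemma the MEC is supported by two points (diametrically opposite) or three points (on a circumcircle).
The minimum enclosing circle is determined by three boundary points: (0, 7), (-1, -8), (5, -8).
Their circumcentre is (2, -2/3) with r² = 565/9.
The farthest remaining point (-1, 6) is at distance² 481/9 ≤ 565/9.
r = √(565/9) ≈ 7.92.

7.92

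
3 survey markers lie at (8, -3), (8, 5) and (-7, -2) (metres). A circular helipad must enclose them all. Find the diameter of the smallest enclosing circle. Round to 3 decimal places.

16.590

Call the three points A, B, C in the order given.
Side lengths²: AB² = 64, AC² = 226, BC² = 274.
Since BC² = 274 < 226 + 64 = 290, the triangle is acute, so the smallest enclosing circle is the circumcircle.
Circumcentre = (11/15, 1), r² = 15481/225.
Diameter = 2r = 2√(15481/225) ≈ 16.590.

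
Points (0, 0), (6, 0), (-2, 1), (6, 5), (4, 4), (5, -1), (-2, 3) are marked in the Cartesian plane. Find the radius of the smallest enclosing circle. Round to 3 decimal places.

The minimum enclosing circle is determined by three boundary points: (6, 0), (-2, 1), (6, 5).
Their circumcentre is (2.25, 2.5) with r² = 20.3125.
The farthest remaining point (5, -1) is at distance² 19.8125 ≤ 20.3125.
r = √(20.3125) ≈ 4.507.

4.507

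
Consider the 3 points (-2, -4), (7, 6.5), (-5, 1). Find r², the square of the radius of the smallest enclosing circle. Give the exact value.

3485/72

Call the three points A, B, C in the order given.
Side lengths²: AB² = 191.25, AC² = 34, BC² = 174.25.
Since AB² = 191.25 < 174.25 + 34 = 208.25, the triangle is acute, so the smallest enclosing circle is the circumcircle.
Circumcentre = (23/12, 1.75), r² = 3485/72.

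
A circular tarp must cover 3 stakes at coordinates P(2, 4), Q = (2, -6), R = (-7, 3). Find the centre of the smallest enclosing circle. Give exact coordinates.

Side lengths²: PQ² = 100, PR² = 82, QR² = 162.
Since QR² = 162 < 100 + 82 = 182, the triangle is acute, so the smallest enclosing circle is the circumcircle.
Circumcentre = (-2, -1), r² = 41.
Centre = (-2, -1).

(-2, -1)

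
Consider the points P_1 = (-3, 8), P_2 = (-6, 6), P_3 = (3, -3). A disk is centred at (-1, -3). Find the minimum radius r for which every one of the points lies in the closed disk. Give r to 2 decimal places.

The required radius is the distance from (-1, -3) to the farthest point.
Squared distances: 125, 106, 16.
Maximum is 125, attained at P_1.
r = √125 ≈ 11.18.

11.18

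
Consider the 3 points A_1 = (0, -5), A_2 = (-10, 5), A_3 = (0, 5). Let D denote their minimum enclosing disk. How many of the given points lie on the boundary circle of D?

Side lengths²: A_1A_2² = 200, A_1A_3² = 100, A_2A_3² = 100.
Since A_1A_2² = 200 ≥ 100 + 100 = 200, the angle opposite A_1A_2 is not acute, so the smallest enclosing circle has A_1A_2 as diameter.
Centre = midpoint of A_1A_2 = (-5, 0), r² = 200/4 = 50.
The points at distance exactly r from the centre are A_1, A_2, A_3 — 3 points.

3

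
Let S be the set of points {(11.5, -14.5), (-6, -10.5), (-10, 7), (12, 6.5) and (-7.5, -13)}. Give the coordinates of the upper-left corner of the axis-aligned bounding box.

x-range [-10, 12], y-range [-14.5, 7].
The upper-left corner is (-10, 7).

(-10, 7)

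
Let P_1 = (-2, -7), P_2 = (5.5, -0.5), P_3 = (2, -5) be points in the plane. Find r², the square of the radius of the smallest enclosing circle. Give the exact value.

24.625

Side lengths²: P_1P_2² = 98.5, P_1P_3² = 20, P_2P_3² = 32.5.
Since P_1P_2² = 98.5 ≥ 32.5 + 20 = 52.5, the angle opposite P_1P_2 is not acute, so the smallest enclosing circle has P_1P_2 as diameter.
Centre = midpoint of P_1P_2 = (1.75, -3.75), r² = 98.5/4 = 24.625.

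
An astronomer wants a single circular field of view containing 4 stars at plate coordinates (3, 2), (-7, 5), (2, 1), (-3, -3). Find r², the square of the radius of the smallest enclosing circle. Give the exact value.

A smallest enclosing disk is always determined by at most three of the input points on its boundary.
The minimum enclosing circle is determined by three boundary points: (3, 2), (-7, 5), (-3, -3).
Their circumcentre is (-40/17, 79/34) with r² = 33245/1156.
The farthest remaining point (2, 1) is at distance² 23929/1156 ≤ 33245/1156.

33245/1156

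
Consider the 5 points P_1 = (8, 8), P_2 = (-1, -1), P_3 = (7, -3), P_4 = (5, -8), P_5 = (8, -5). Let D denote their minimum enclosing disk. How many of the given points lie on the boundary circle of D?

2

A smallest enclosing disk is always determined by at most three of the input points on its boundary.
The farthest pair is P_1–P_4 with squared distance 265. The circle on this segment as diameter has centre (6.5, 0) and r² = 265/4 = 66.25.
Check P_2: distance² to centre = 57.25 ≤ 66.25, so it lies inside.
All remaining points lie in this disk, and no smaller disk contains both endpoints, so this is the minimum enclosing circle.
The points at distance exactly r from the centre are P_1, P_4 — 2 points.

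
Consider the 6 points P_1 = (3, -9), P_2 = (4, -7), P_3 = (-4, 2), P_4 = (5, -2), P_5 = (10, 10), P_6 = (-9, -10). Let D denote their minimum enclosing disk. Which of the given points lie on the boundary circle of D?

By Welzl's lemma the MEC is supported by two points (diametrically opposite) or three points (on a circumcircle).
The farthest pair is P_5–P_6 with squared distance 761. The circle on this segment as diameter has centre (0.5, 0) and r² = 761/4 = 190.25.
Check P_1: distance² to centre = 87.25 ≤ 190.25, so it lies inside.
All remaining points lie in this disk, and no smaller disk contains both endpoints, so this is the minimum enclosing circle.
The points at distance exactly r from the centre are P_5, P_6 — 2 points.

P_5, P_6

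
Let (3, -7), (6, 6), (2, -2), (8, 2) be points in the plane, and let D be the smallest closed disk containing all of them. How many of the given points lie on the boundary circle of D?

2

The minimum enclosing circle of a finite set is fixed by two of the points (as a diameter) or three (as a circumcircle).
The farthest pair is (3, -7)–(6, 6) with squared distance 178. The circle on this segment as diameter has centre (4.5, -0.5) and r² = 178/4 = 44.5.
Check (2, -2): distance² to centre = 8.5 ≤ 44.5, so it lies inside.
All remaining points lie in this disk, and no smaller disk contains both endpoints, so this is the minimum enclosing circle.
The points at distance exactly r from the centre are (3, -7), (6, 6) — 2 points.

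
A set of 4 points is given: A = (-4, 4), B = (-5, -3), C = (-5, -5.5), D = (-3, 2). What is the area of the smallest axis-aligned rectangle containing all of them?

x ranges over [-5, -3], width 2.
y ranges over [-5.5, 4], height 9.5.
Area = 2 × 9.5 = 19.

19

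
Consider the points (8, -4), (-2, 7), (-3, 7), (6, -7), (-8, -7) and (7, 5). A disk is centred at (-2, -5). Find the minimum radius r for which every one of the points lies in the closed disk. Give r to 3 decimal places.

13.454

The required radius is the distance from (-2, -5) to the farthest point.
Squared distances: 101, 144, 145, 68, 40, 181.
Maximum is 181, attained at (7, 5).
r = √181 ≈ 13.454.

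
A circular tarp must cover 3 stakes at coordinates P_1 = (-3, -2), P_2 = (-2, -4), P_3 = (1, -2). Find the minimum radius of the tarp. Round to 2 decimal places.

2.02

Side lengths²: P_1P_2² = 5, P_1P_3² = 16, P_2P_3² = 13.
Since P_1P_3² = 16 < 13 + 5 = 18, the triangle is acute, so the smallest enclosing circle is the circumcircle.
Circumcentre = (-1, -2.25), r² = 4.0625.
r = √(4.0625) ≈ 2.02.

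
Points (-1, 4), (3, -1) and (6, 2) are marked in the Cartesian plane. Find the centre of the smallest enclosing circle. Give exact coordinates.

(43/18, 47/18)

Call the three points A, B, C in the order given.
Side lengths²: AB² = 41, AC² = 53, BC² = 18.
Since AC² = 53 < 41 + 18 = 59, the triangle is acute, so the smallest enclosing circle is the circumcircle.
Circumcentre = (43/18, 47/18), r² = 2173/162.
Centre = (43/18, 47/18).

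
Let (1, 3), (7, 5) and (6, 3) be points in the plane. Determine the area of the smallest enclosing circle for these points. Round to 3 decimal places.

31.416

Call the three points A, B, C in the order given.
Side lengths²: AB² = 40, AC² = 25, BC² = 5.
Since AB² = 40 ≥ 25 + 5 = 30, the angle opposite AB is not acute, so the smallest enclosing circle has AB as diameter.
Centre = midpoint of AB = (4, 4), r² = 40/4 = 10.
Area = π·r² = π·10 ≈ 31.416.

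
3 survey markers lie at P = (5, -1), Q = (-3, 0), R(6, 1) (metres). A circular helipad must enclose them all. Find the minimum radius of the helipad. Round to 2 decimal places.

4.53

Side lengths²: PQ² = 65, PR² = 5, QR² = 82.
Since QR² = 82 ≥ 65 + 5 = 70, the angle opposite QR is not acute, so the smallest enclosing circle has QR as diameter.
Centre = midpoint of QR = (1.5, 0.5), r² = 82/4 = 20.5.
r = √(20.5) ≈ 4.53.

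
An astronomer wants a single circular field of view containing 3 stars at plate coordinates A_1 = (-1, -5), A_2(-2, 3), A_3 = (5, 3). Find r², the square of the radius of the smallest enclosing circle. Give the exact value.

Side lengths²: A_1A_2² = 65, A_1A_3² = 100, A_2A_3² = 49.
Since A_1A_3² = 100 < 65 + 49 = 114, the triangle is acute, so the smallest enclosing circle is the circumcircle.
Circumcentre = (1.5, -0.625), r² = 25.390625.

25.390625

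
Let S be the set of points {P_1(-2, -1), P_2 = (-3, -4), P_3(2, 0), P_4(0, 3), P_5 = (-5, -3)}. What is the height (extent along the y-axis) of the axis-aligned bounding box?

max y = 3, min y = -4, so height = 7.

7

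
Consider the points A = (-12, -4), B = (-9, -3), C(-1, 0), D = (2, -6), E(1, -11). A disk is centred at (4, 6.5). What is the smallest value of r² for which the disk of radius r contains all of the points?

The required radius is the distance from (4, 6.5) to the farthest point.
Squared distances: 366.25, 259.25, 67.25, 160.25, 315.25.
Maximum is 366.25, attained at A.

366.25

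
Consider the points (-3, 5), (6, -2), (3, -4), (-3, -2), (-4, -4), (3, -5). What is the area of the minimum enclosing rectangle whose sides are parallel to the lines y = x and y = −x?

96

In coordinates u = x + y, v = x − y the rectangle is axis-aligned; the map (x,y)→(u,v) scales areas by 2.
u-values: 2, 4, -1, -5, -8, -2; range = 4 − (-8) = 12.
v-values: -8, 8, 7, -1, 0, 8; range = 8 − (-8) = 16.
Area = (12 × 16) / 2 = 96.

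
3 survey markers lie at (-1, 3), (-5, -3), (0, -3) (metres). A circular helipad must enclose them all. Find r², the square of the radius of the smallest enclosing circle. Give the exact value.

Call the three points A, B, C in the order given.
Side lengths²: AB² = 52, AC² = 37, BC² = 25.
Since AB² = 52 < 37 + 25 = 62, the triangle is acute, so the smallest enclosing circle is the circumcircle.
Circumcentre = (-2.5, -1/3), r² = 481/36.

481/36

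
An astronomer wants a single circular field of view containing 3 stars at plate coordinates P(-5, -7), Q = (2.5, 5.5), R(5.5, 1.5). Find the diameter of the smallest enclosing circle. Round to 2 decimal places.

Side lengths²: PQ² = 212.5, PR² = 182.5, QR² = 25.
Since PQ² = 212.5 ≥ 182.5 + 25 = 207.5, the angle opposite PQ is not acute, so the smallest enclosing circle has PQ as diameter.
Centre = midpoint of PQ = (-1.25, -0.75), r² = 212.5/4 = 53.125.
Diameter = 2r = 2√(53.125) ≈ 14.58.

14.58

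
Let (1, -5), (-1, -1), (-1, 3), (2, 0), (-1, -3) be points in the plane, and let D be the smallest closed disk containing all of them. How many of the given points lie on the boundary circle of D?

The minimum enclosing circle of a finite set is fixed by two of the points (as a diameter) or three (as a circumcircle).
The farthest pair is (1, -5)–(-1, 3) with squared distance 68. The circle on this segment as diameter has centre (0, -1) and r² = 68/4 = 17.
Check (-1, -1): distance² to centre = 1 ≤ 17, so it lies inside.
All remaining points lie in this disk, and no smaller disk contains both endpoints, so this is the minimum enclosing circle.
The points at distance exactly r from the centre are (1, -5), (-1, 3) — 2 points.

2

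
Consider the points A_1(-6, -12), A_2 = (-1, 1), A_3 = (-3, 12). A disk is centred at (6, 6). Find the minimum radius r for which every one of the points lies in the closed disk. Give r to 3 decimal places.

The required radius is the distance from (6, 6) to the farthest point.
Squared distances: 468, 74, 117.
Maximum is 468, attained at A_1.
r = √468 ≈ 21.633.

21.633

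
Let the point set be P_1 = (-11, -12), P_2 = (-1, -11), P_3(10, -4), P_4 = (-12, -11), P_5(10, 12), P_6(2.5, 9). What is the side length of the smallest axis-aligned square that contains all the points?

The bounding box has width 22 and height 24.
An axis-aligned square enclosing the set must have side ≥ max(width, height).
So the minimum side is max(22, 24) = 24.

24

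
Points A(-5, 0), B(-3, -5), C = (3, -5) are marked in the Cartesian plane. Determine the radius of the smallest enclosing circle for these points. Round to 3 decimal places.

4.717

Side lengths²: AB² = 29, AC² = 89, BC² = 36.
Since AC² = 89 ≥ 36 + 29 = 65, the angle opposite AC is not acute, so the smallest enclosing circle has AC as diameter.
Centre = midpoint of AC = (-1, -2.5), r² = 89/4 = 22.25.
r = √(22.25) ≈ 4.717.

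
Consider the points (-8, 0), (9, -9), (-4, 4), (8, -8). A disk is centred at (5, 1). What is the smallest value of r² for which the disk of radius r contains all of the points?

The required radius is the distance from (5, 1) to the farthest point.
Squared distances: 170, 116, 90, 90.
Maximum is 170, attained at (-8, 0).

170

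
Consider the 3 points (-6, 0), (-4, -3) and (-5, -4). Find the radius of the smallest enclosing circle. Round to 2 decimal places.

Call the three points A, B, C in the order given.
Side lengths²: AB² = 13, AC² = 17, BC² = 2.
Since AC² = 17 ≥ 13 + 2 = 15, the angle opposite AC is not acute, so the smallest enclosing circle has AC as diameter.
Centre = midpoint of AC = (-5.5, -2), r² = 17/4 = 4.25.
r = √(4.25) ≈ 2.06.

2.06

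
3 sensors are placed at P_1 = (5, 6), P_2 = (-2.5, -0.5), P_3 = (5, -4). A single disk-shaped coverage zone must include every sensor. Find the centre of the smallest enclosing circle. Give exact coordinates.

(83/30, 1)

Side lengths²: P_1P_2² = 98.5, P_1P_3² = 100, P_2P_3² = 68.5.
Since P_1P_3² = 100 < 98.5 + 68.5 = 167, the triangle is acute, so the smallest enclosing circle is the circumcircle.
Circumcentre = (83/30, 1), r² = 26989/900.
Centre = (83/30, 1).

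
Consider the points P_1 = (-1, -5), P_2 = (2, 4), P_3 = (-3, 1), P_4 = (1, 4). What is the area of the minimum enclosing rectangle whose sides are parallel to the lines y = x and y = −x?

In coordinates u = x + y, v = x − y the rectangle is axis-aligned; the map (x,y)→(u,v) scales areas by 2.
u-values: -6, 6, -2, 5; range = 6 − (-6) = 12.
v-values: 4, -2, -4, -3; range = 4 − (-4) = 8.
Area = (12 × 8) / 2 = 48.

48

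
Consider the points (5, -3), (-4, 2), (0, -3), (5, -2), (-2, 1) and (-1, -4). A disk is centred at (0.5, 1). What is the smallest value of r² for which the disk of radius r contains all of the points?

36.25

The required radius is the distance from (0.5, 1) to the farthest point.
Squared distances: 36.25, 21.25, 16.25, 29.25, 6.25, 27.25.
Maximum is 36.25, attained at (5, -3).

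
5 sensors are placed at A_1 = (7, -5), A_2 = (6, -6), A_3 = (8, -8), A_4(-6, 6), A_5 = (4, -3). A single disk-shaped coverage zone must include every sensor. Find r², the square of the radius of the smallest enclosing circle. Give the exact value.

98

By Welzl's lemma the MEC is supported by two points (diametrically opposite) or three points (on a circumcircle).
The farthest pair is A_3–A_4 with squared distance 392. The circle on this segment as diameter has centre (1, -1) and r² = 392/4 = 98.
Check A_1: distance² to centre = 52 ≤ 98, so it lies inside.
All remaining points lie in this disk, and no smaller disk contains both endpoints, so this is the minimum enclosing circle.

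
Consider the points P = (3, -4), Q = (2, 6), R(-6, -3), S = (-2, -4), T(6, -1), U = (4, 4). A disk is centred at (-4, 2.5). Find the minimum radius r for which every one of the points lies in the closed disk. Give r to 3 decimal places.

The required radius is the distance from (-4, 2.5) to the farthest point.
Squared distances: 91.25, 48.25, 34.25, 46.25, 112.25, 66.25.
Maximum is 112.25, attained at T.
r = √(112.25) ≈ 10.595.

10.595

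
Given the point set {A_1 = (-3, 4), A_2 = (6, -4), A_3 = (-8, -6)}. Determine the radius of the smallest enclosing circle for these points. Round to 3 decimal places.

7.323

Side lengths²: A_1A_2² = 145, A_1A_3² = 125, A_2A_3² = 200.
Since A_2A_3² = 200 < 145 + 125 = 270, the triangle is acute, so the smallest enclosing circle is the circumcircle.
Circumcentre = (-33/26, -81/26), r² = 18125/338.
r = √(18125/338) ≈ 7.323.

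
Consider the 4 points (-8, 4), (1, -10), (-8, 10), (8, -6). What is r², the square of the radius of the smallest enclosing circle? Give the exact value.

31265/242

By Welzl's lemma the MEC is supported by two points (diametrically opposite) or three points (on a circumcircle).
The minimum enclosing circle is determined by three boundary points: (1, -10), (-8, 10), (8, -6).
Their circumcentre is (-17/22, 27/22) with r² = 31265/242.
The farthest remaining point (-8, 4) is at distance² 14501/242 ≤ 31265/242.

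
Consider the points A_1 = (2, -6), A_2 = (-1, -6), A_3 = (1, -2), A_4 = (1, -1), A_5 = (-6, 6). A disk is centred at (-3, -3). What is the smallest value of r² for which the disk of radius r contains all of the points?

90

The required radius is the distance from (-3, -3) to the farthest point.
Squared distances: 34, 13, 17, 20, 90.
Maximum is 90, attained at A_5.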